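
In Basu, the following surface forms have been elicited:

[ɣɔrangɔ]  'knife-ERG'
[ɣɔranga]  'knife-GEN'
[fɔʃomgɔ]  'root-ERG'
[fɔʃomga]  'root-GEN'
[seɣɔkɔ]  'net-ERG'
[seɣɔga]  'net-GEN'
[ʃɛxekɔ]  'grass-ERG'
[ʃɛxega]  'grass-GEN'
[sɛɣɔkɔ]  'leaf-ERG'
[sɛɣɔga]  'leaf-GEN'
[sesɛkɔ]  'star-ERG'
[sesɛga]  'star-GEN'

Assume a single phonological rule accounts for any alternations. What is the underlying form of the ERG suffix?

The ERG suffix surfaces as [-gɔ] and [-kɔ], depending on the final segment of the stem.
By contrast the GEN suffix keeps its initial [g] throughout — that segment must be underlying.
So the underlying form is /-kɔ/, and voiceless stops become voiced after a nasal.

/-kɔ/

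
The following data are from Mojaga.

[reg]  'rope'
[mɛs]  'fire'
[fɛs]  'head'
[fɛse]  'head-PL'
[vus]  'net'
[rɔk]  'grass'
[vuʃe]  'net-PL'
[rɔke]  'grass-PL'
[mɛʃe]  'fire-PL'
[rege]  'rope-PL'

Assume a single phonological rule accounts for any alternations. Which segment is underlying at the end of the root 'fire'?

In [mɛʃe] and [mɛs] the final segment of 'fire' alternates: [ʃ] ~ [s].
If /s/ were underlying and a rule turned it into [ʃ] before the PL suffix, 'head' would also alternate; but it has [s] in both [fɛse] and [fɛs].
Therefore /ʃ/ is basic and [s] is derived by depalatalization (palato-alveolar /ʃ/ becomes [s] when no front vowel follows).

/ʃ/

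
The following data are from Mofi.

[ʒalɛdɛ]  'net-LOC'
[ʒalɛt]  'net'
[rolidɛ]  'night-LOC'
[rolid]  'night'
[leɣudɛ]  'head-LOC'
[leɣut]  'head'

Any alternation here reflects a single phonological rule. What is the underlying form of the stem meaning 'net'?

/ʒalɛt/

The stem for 'net' ends in [d] in [ʒalɛdɛ] but [t] in [ʒalɛt].
But 'night' keeps [d] in both environments ([rolidɛ], [rolid]), so there is no rule changing /d/ to [t] in isolation.
The alternation reflects intervocalic voicing: voiceless stops become voiced between vowels. /t/ is underlying.
Hence 'net' is /ʒalɛt/ underlyingly.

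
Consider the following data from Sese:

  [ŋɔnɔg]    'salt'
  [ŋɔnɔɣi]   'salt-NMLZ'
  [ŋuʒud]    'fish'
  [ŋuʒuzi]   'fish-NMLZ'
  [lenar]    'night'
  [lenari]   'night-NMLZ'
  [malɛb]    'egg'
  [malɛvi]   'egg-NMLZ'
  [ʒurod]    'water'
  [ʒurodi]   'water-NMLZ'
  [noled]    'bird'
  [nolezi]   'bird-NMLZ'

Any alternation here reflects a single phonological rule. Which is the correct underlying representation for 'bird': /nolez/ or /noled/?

The stem for 'bird' ends in [d] in [noled] but [z] in [nolezi].
But 'water' keeps [d] in both environments ([ʒurod], [ʒurodi]), so there is no rule changing /d/ to [z] before the NMLZ suffix.
The alternation reflects word-final hardening: voiced fricatives become stops word-finally. /z/ is underlying.

/nolez/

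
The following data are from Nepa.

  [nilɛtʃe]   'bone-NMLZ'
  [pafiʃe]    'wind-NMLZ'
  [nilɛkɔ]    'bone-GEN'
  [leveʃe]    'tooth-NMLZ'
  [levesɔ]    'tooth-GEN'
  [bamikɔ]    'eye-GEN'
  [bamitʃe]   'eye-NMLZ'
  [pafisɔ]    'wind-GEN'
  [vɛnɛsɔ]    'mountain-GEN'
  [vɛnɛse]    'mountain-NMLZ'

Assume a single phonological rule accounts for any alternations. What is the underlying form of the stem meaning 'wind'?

'wind' shows [s] ~ [ʃ] at the end of the stem ([pafisɔ] vs [pafiʃe]).
If /s/ were underlying and a rule turned it into [ʃ] before the NMLZ suffix, 'mountain' would also alternate; but it has [s] in both [vɛnɛsɔ] and [vɛnɛse].
Therefore /ʃ/ is basic and [s] is derived by depalatalization (palato-alveolar /tʃ/ and /ʃ/ become [k] and [s] when no front vowel follows).
The underlying form of 'wind' is therefore /pafiʃ/.

/pafiʃ/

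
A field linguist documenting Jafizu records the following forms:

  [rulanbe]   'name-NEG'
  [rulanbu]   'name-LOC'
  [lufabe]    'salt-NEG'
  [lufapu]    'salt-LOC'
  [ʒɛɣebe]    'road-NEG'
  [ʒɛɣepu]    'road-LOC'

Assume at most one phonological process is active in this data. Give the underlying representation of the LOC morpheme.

/-pu/

The LOC suffix surfaces as [-bu] and [-pu], depending on the final segment of the stem.
By contrast the NEG suffix keeps its initial [b] throughout — that segment must be underlying.
So the underlying form is /-pu/, and voiceless stops become voiced after a nasal.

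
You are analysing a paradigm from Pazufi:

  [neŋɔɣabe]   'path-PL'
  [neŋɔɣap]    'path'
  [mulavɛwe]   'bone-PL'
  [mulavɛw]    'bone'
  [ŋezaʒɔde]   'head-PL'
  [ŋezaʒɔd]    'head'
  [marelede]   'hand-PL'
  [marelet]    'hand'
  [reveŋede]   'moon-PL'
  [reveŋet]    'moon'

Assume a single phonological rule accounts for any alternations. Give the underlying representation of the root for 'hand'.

The stem for 'hand' ends in [d] in [marelede] but [t] in [marelet].
But 'head' keeps [d] in both environments ([ŋezaʒɔde], [ŋezaʒɔd]), so there is no rule changing /d/ to [t] in isolation.
Therefore /t/ is basic and [d] is derived by intervocalic voicing (voiceless stops become voiced between vowels).

/marelet/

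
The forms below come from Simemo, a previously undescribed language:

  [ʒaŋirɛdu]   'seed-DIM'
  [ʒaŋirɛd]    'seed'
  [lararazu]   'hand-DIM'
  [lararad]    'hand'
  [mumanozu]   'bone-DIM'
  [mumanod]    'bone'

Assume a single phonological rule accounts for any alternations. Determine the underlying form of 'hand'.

/lararaz/

'hand' shows [z] ~ [d] at the end of the stem ([lararazu] vs [lararad]).
But 'seed' keeps [d] in both environments ([ʒaŋirɛdu], [ʒaŋirɛd]), so there is no rule changing /d/ to [z] before the DIM suffix.
The underlying segment must be /z/; voiced fricatives become stops word-finally, yielding [d] there.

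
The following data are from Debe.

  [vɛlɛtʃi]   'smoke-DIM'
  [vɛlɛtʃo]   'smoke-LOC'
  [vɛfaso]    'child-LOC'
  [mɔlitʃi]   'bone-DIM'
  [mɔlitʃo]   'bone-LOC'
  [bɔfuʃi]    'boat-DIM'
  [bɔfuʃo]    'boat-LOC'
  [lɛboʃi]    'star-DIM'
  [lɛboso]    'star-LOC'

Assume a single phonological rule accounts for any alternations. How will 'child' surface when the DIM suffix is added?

In [lɛboʃi] and [lɛboso] the final segment of 'star' alternates: [ʃ] ~ [s].
If /ʃ/ were underlying and a rule turned it into [s] before the LOC suffix, 'boat' would also alternate; but it has [ʃ] in both [bɔfuʃi] and [bɔfuʃo].
The underlying segment must be /s/; /s/ becomes palato-alveolar [ʃ] before a front vowel, yielding [ʃ] there.
From [vɛfaso] the stem 'child' is /vɛfas/; before a front vowel this yields [vɛfaʃi].

[vɛfaʃi]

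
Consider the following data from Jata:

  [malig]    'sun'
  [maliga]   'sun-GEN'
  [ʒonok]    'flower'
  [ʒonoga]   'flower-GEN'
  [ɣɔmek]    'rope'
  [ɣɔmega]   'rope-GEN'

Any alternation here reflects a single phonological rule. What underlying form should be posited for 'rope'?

The root 'rope' surfaces as [ɣɔmek] and [ɣɔmega], with a stem-final [k] ~ [g] alternation.
If /g/ were underlying and a rule turned it into [k] in isolation, 'sun' would also alternate; but it has [g] in both [malig] and [maliga].
The alternation reflects intervocalic voicing: voiceless stops become voiced between vowels. /k/ is underlying.

/ɣɔmek/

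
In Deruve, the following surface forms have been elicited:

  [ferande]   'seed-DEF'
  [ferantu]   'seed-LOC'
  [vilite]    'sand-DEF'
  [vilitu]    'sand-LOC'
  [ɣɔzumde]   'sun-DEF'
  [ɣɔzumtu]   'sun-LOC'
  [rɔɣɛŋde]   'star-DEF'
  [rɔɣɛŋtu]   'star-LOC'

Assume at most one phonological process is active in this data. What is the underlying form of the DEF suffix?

/-de/

The DEF suffix surfaces as [-de] and [-te], depending on the final segment of the stem.
The LOC suffix, which begins with [t], is invariant after every stem; so [t] is not altered by any rule here.
The DEF suffix is therefore /-de/ underlyingly, with post-vocalic devoicing: voiced stops become voiceless after a vowel.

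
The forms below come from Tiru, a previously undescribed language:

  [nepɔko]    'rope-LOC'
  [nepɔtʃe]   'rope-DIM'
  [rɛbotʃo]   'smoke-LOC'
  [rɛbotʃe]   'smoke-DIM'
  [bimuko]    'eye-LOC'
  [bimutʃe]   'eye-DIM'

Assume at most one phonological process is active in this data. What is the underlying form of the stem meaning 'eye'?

The stem for 'eye' ends in [k] in [bimuko] but [tʃ] in [bimutʃe].
The stem 'smoke' ([rɛbotʃo], [rɛbotʃe]) shows [tʃ] unchanged in both environments, so [tʃ] cannot be basic with [k] derived before the LOC suffix.
The underlying segment must be /k/; /k/ becomes palato-alveolar [tʃ] before a front vowel, yielding [tʃ] there.
Hence 'eye' is /bimuk/ underlyingly.

/bimuk/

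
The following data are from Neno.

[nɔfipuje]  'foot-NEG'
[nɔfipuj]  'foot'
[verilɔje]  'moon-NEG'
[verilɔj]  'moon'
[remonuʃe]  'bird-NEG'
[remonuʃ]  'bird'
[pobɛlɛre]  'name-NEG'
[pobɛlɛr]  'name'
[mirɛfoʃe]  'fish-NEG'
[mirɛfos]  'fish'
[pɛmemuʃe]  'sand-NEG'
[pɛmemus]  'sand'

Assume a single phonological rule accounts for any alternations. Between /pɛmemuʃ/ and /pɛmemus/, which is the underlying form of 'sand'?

'sand' shows [ʃ] ~ [s] at the end of the stem ([pɛmemuʃe] vs [pɛmemus]).
The stem 'bird' ([remonuʃe], [remonuʃ]) shows [ʃ] unchanged in both environments, so [ʃ] cannot be basic with [s] derived in isolation.
The alternation reflects palatalization before a front vowel: /s/ becomes palato-alveolar [ʃ] before a front vowel. /s/ is underlying.

/pɛmemus/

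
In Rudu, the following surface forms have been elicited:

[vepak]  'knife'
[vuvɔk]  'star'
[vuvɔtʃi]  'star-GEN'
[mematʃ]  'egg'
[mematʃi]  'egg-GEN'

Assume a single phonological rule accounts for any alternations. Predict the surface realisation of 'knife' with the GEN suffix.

The stem for 'star' ends in [k] in [vuvɔk] but [tʃ] in [vuvɔtʃi].
If /tʃ/ were underlying and a rule turned it into [k] in isolation, 'egg' would also alternate; but it has [tʃ] in both [mematʃ] and [mematʃi].
So /k/ is underlying, and a rule of palatalization before a front vowel — /k/ becomes palato-alveolar [tʃ] before a front vowel — gives [tʃ].
The one attested form of 'knife', [vepak], shows underlying /vepak/. Applying the same rule before a front vowel gives [vepatʃi].

[vepatʃi]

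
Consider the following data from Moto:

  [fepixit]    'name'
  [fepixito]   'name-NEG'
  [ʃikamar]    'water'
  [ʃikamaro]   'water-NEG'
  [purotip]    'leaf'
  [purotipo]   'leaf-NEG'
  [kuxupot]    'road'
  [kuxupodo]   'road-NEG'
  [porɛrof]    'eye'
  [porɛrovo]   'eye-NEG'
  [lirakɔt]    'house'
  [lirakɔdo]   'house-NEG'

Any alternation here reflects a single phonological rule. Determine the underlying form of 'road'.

/kuxupod/

The stem for 'road' ends in [t] in [kuxupot] but [d] in [kuxupodo].
Compare 'name', with invariant [t] in [fepixit] and [fepixito]: an analysis with underlying /t/ and a rule producing [d] before the NEG suffix would wrongly predict alternation here too.
The underlying segment must be /d/; voiced obstruents become voiceless word-finally, yielding [t] there.
So 'road' = /kuxupod/.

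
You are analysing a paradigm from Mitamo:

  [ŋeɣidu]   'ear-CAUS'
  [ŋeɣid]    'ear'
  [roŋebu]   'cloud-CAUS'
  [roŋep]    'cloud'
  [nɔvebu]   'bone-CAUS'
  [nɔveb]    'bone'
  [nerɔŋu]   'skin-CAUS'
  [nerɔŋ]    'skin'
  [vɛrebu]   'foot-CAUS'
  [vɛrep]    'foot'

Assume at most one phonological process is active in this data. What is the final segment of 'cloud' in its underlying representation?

/p/

In [roŋebu] and [roŋep] the final segment of 'cloud' alternates: [b] ~ [p].
The stem 'bone' ([nɔvebu], [nɔveb]) shows [b] unchanged in both environments, so [b] cannot be basic with [p] derived in isolation.
The underlying segment must be /p/; voiceless stops become voiced between vowels, yielding [b] there.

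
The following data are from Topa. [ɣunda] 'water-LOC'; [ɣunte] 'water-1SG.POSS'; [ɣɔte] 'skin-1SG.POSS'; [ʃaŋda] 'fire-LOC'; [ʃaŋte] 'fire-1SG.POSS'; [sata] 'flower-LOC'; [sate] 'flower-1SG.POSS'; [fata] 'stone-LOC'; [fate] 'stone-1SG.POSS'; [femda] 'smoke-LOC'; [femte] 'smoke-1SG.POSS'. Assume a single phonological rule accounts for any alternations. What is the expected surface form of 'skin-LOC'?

The LOC suffix surfaces as [-da] and [-ta], depending on the final segment of the stem.
The 1SG.POSS suffix, which begins with [t], is invariant after every stem; so [t] is not altered by any rule here.
So the underlying form is /-da/, and voiced stops become voiceless after a vowel.
After 'skin', which ends in a vowel, the suffix surfaces as [-ta], giving [ɣɔta].

[ɣɔta]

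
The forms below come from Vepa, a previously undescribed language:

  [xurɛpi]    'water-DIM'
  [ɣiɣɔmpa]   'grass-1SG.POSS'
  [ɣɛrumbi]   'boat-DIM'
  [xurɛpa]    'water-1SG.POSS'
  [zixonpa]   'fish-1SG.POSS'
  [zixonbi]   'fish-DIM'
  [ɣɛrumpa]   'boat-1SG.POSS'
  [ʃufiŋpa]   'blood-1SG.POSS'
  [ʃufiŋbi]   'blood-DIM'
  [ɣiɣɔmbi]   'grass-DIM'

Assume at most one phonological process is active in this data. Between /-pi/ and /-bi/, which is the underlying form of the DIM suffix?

/-bi/

The DIM morpheme has two allomorphs, [-bi] and [-pi].
By contrast the 1SG.POSS suffix keeps its initial [p] throughout — that segment must be underlying.
The DIM suffix is therefore /-bi/ underlyingly, with post-vocalic devoicing: voiced stops become voiceless after a vowel.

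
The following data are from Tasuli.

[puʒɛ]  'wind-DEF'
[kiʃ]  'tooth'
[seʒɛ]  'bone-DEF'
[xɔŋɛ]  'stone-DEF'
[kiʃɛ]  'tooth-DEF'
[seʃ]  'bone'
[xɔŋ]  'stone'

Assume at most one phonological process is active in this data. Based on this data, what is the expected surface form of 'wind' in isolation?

In [seʒɛ] and [seʃ] the final segment of 'bone' alternates: [ʒ] ~ [ʃ].
The stem 'tooth' ([kiʃɛ], [kiʃ]) shows [ʃ] unchanged in both environments, so [ʃ] cannot be basic with [ʒ] derived before the DEF suffix.
The alternation reflects word-final obstruent devoicing: voiced obstruents become voiceless word-finally. /ʒ/ is underlying.
From [puʒɛ] the stem 'wind' is /puʒ/; word-finally this yields [puʃ].

[puʃ]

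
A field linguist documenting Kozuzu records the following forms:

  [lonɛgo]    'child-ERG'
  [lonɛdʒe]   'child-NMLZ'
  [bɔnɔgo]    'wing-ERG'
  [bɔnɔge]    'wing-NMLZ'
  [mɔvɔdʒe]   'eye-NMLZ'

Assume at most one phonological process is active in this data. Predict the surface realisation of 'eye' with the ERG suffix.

[mɔvɔgo]

The root 'child' surfaces as [lonɛgo] and [lonɛdʒe], with a stem-final [g] ~ [dʒ] alternation.
If /g/ were underlying and a rule turned it into [dʒ] before the NMLZ suffix, 'wing' would also alternate; but it has [g] in both [bɔnɔgo] and [bɔnɔge].
So /dʒ/ is underlying, and a rule of depalatalization — palato-alveolar /dʒ/ becomes [g] when no front vowel follows — gives [g].
The one attested form of 'eye', [mɔvɔdʒe], shows underlying /mɔvɔdʒ/. Applying the same rule when no front vowel follows gives [mɔvɔgo].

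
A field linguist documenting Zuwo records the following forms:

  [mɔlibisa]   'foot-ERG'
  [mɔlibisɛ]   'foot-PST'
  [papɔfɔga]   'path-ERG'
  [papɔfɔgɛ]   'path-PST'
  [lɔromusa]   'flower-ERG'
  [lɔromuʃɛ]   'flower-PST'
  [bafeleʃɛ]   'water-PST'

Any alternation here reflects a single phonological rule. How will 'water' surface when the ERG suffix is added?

[bafelesa]

'flower' shows [s] ~ [ʃ] at the end of the stem ([lɔromusa] vs [lɔromuʃɛ]).
But 'foot' keeps [s] in both environments ([mɔlibisa], [mɔlibisɛ]), so there is no rule changing /s/ to [ʃ] before the PST suffix.
Therefore /ʃ/ is basic and [s] is derived by depalatalization (palato-alveolar /ʃ/ becomes [s] when no front vowel follows).
From [bafeleʃɛ] the stem 'water' is /bafeleʃ/; when no front vowel follows this yields [bafelesa].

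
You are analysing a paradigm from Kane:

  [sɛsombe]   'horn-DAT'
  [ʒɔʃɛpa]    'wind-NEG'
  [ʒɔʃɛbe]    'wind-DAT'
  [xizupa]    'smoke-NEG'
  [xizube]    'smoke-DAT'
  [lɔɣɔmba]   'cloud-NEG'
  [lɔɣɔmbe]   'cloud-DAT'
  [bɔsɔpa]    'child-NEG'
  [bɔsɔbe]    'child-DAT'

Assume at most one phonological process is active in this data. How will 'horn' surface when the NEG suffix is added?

The NEG suffix surfaces as [-ba] and [-pa], depending on the final segment of the stem.
The DAT suffix, which begins with [b], is invariant after every stem; so [b] is not altered by any rule here.
The NEG suffix is therefore /-pa/ underlyingly, with post-nasal voicing: voiceless stops become voiced after a nasal.
After 'horn', which ends in a nasal, the suffix surfaces as [-ba], giving [sɛsomba].

[sɛsomba]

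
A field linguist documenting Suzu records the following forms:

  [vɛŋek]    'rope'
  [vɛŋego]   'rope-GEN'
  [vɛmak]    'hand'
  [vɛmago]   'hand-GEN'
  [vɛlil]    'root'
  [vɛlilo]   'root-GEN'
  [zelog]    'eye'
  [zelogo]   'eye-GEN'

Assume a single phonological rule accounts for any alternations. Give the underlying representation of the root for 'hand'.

The root 'hand' surfaces as [vɛmak] and [vɛmago], with a stem-final [k] ~ [g] alternation.
The stem 'eye' ([zelog], [zelogo]) shows [g] unchanged in both environments, so [g] cannot be basic with [k] derived in isolation.
Therefore /k/ is basic and [g] is derived by intervocalic voicing (voiceless stops become voiced between vowels).

/vɛmak/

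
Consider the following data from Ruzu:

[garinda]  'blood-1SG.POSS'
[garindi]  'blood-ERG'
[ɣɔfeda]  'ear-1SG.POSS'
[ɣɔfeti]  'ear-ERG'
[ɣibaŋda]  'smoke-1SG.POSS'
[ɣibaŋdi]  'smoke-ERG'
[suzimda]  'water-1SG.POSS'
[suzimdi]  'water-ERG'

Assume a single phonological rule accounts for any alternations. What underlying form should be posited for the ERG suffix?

The ERG morpheme has two allomorphs, [-di] and [-ti].
The 1SG.POSS suffix, which begins with [d], is invariant after every stem; so [d] is not altered by any rule here.
The ERG suffix is therefore /-ti/ underlyingly, with post-nasal voicing: voiceless stops become voiced after a nasal.

/-ti/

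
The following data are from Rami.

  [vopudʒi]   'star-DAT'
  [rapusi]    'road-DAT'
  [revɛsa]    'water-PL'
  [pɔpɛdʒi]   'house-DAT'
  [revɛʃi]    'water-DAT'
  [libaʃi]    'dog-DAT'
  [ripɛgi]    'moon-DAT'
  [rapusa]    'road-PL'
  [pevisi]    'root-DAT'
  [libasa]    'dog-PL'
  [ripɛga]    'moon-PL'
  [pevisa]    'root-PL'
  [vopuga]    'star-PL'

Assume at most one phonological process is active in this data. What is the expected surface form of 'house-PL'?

The root 'star' surfaces as [vopuga] and [vopudʒi], with a stem-final [g] ~ [dʒ] alternation.
The stem 'moon' ([ripɛga], [ripɛgi]) shows [g] unchanged in both environments, so [g] cannot be basic with [dʒ] derived before the DAT suffix.
The underlying segment must be /dʒ/; palato-alveolar /dʒ/ and /ʃ/ become [g] and [s] when no front vowel follows, yielding [g] there.
The one attested form of 'house', [pɔpɛdʒi], shows underlying /pɔpɛdʒ/. Applying the same rule when no front vowel follows gives [pɔpɛga].

[pɔpɛga]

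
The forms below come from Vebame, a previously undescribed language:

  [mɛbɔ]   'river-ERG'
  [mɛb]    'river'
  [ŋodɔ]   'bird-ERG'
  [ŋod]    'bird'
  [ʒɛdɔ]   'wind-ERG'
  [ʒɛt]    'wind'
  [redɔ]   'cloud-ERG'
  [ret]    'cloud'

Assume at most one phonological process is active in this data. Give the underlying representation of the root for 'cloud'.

/ret/

'cloud' shows [d] ~ [t] at the end of the stem ([redɔ] vs [ret]).
But 'bird' keeps [d] in both environments ([ŋodɔ], [ŋod]), so there is no rule changing /d/ to [t] in isolation.
Therefore /t/ is basic and [d] is derived by intervocalic voicing (voiceless stops become voiced between vowels).
Hence 'cloud' is /ret/ underlyingly.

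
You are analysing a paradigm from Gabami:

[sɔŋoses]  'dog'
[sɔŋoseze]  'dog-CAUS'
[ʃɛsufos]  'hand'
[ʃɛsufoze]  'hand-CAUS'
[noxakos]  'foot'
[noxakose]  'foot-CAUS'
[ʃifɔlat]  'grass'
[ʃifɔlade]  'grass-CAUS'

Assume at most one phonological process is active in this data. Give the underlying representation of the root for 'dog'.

/sɔŋosez/

'dog' shows [s] ~ [z] at the end of the stem ([sɔŋoses] vs [sɔŋoseze]).
But 'foot' keeps [s] in both environments ([noxakos], [noxakose]), so there is no rule changing /s/ to [z] before the CAUS suffix.
Therefore /z/ is basic and [s] is derived by word-final obstruent devoicing (voiced obstruents become voiceless word-finally).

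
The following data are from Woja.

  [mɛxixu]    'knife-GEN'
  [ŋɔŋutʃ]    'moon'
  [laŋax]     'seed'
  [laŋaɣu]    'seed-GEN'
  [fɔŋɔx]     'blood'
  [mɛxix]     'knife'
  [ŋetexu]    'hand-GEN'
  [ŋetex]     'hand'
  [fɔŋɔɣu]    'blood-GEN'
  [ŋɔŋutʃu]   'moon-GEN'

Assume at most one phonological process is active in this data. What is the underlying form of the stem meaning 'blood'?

/fɔŋɔɣ/

The root 'blood' surfaces as [fɔŋɔɣu] and [fɔŋɔx], with a stem-final [ɣ] ~ [x] alternation.
Compare 'knife', with invariant [x] in [mɛxixu] and [mɛxix]: an analysis with underlying /x/ and a rule producing [ɣ] before the GEN suffix would wrongly predict alternation here too.
Therefore /ɣ/ is basic and [x] is derived by word-final obstruent devoicing (voiced obstruents become voiceless word-finally).
So 'blood' = /fɔŋɔɣ/.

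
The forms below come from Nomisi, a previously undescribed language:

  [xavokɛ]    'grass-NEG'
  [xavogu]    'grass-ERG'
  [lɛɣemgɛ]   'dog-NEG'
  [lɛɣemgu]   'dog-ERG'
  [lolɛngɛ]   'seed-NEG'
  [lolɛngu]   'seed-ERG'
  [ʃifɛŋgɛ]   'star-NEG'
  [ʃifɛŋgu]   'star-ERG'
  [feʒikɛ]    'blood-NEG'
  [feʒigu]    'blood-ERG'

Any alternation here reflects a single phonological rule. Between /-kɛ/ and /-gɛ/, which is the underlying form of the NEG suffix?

/-kɛ/

The NEG morpheme has two allomorphs, [-gɛ] and [-kɛ].
The ERG suffix, which begins with [g], is invariant after every stem; so [g] is not altered by any rule here.
The NEG suffix is therefore /-kɛ/ underlyingly, with post-nasal voicing: voiceless stops become voiced after a nasal.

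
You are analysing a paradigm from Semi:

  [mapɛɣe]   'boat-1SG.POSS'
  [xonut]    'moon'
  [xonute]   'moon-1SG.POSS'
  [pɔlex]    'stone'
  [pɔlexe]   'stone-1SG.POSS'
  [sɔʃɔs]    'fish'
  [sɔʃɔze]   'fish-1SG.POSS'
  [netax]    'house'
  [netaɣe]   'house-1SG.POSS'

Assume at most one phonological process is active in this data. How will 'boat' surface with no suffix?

[mapɛx]

The stem for 'house' ends in [x] in [netax] but [ɣ] in [netaɣe].
The stem 'stone' ([pɔlex], [pɔlexe]) shows [x] unchanged in both environments, so [x] cannot be basic with [ɣ] derived before the 1SG.POSS suffix.
The alternation reflects word-final obstruent devoicing: voiced obstruents become voiceless word-finally. /ɣ/ is underlying.
The one attested form of 'boat', [mapɛɣe], shows underlying /mapɛɣ/. Applying the same rule word-finally gives [mapɛx].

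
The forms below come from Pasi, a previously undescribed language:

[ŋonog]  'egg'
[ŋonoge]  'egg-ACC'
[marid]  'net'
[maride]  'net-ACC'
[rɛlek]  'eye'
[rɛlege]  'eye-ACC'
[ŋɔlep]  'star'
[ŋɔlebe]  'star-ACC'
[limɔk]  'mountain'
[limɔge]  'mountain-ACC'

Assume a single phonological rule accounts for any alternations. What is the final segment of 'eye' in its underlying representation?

In [rɛlek] and [rɛlege] the final segment of 'eye' alternates: [k] ~ [g].
Compare 'egg', with invariant [g] in [ŋonog] and [ŋonoge]: an analysis with underlying /g/ and a rule producing [k] in isolation would wrongly predict alternation here too.
So /k/ is underlying, and a rule of intervocalic voicing — voiceless stops become voiced between vowels — gives [g].

/k/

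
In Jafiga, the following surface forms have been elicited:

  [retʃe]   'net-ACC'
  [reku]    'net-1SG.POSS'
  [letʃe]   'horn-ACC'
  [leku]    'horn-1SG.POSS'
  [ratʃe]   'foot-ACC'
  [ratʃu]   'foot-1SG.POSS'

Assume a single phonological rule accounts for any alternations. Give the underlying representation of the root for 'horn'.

The root 'horn' surfaces as [letʃe] and [leku], with a stem-final [tʃ] ~ [k] alternation.
But 'foot' keeps [tʃ] in both environments ([ratʃe], [ratʃu]), so there is no rule changing /tʃ/ to [k] before the 1SG.POSS suffix.
So /k/ is underlying, and a rule of palatalization before a front vowel — /k/ becomes palato-alveolar [tʃ] before a front vowel — gives [tʃ].
The underlying form of 'horn' is therefore /lek/.

/lek/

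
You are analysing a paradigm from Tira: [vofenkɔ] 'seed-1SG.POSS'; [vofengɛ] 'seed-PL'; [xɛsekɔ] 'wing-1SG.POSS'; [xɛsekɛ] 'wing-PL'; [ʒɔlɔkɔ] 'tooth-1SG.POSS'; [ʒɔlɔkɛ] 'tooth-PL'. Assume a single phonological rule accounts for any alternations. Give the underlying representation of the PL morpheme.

/-gɛ/

The PL morpheme has two allomorphs, [-gɛ] and [-kɛ].
By contrast the 1SG.POSS suffix keeps its initial [k] throughout — that segment must be underlying.
So the underlying form is /-gɛ/, and voiced stops become voiceless after a vowel.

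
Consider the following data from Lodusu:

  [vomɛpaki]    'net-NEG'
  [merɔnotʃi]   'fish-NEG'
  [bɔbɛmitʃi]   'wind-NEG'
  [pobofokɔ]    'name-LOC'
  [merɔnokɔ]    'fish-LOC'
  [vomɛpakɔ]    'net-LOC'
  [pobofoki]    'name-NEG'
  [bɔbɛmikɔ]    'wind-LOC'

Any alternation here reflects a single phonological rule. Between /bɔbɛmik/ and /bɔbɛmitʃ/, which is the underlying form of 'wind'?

The root 'wind' surfaces as [bɔbɛmitʃi] and [bɔbɛmikɔ], with a stem-final [tʃ] ~ [k] alternation.
But 'name' keeps [k] in both environments ([pobofoki], [pobofokɔ]), so there is no rule changing /k/ to [tʃ] before the NEG suffix.
The underlying segment must be /tʃ/; palato-alveolar /tʃ/ becomes [k] when no front vowel follows, yielding [k] there.

/bɔbɛmitʃ/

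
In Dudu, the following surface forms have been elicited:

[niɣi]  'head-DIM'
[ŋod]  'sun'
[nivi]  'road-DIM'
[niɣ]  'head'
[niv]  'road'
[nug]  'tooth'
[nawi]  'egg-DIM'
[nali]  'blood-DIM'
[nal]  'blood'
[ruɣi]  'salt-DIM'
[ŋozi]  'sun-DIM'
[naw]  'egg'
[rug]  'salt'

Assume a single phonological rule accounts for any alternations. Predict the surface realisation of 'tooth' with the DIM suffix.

[nuɣi]

'salt' shows [g] ~ [ɣ] at the end of the stem ([rug] vs [ruɣi]).
The stem 'head' ([niɣ], [niɣi]) shows [ɣ] unchanged in both environments, so [ɣ] cannot be basic with [g] derived in isolation.
The underlying segment must be /g/; voiced stops become fricatives between vowels, yielding [ɣ] there.
From [nug] the stem 'tooth' is /nug/; between vowels this yields [nuɣi].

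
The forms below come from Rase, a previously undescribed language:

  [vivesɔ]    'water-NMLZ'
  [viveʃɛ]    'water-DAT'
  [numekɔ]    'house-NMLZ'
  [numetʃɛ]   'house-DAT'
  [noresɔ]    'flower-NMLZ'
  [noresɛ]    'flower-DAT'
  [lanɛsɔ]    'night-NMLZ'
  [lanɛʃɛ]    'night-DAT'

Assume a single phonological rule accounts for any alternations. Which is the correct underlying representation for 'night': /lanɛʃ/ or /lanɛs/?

In [lanɛsɔ] and [lanɛʃɛ] the final segment of 'night' alternates: [s] ~ [ʃ].
But 'flower' keeps [s] in both environments ([noresɔ], [noresɛ]), so there is no rule changing /s/ to [ʃ] before the DAT suffix.
Therefore /ʃ/ is basic and [s] is derived by depalatalization (palato-alveolar /tʃ/ and /ʃ/ become [k] and [s] when no front vowel follows).

/lanɛʃ/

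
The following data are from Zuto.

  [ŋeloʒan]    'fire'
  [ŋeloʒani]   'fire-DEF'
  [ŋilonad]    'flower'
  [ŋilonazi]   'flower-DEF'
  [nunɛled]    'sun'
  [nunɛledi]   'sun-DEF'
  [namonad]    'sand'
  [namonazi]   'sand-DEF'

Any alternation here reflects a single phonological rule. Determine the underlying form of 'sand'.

'sand' shows [d] ~ [z] at the end of the stem ([namonad] vs [namonazi]).
Compare 'sun', with invariant [d] in [nunɛled] and [nunɛledi]: an analysis with underlying /d/ and a rule producing [z] before the DEF suffix would wrongly predict alternation here too.
Therefore /z/ is basic and [d] is derived by word-final hardening (voiced fricatives become stops word-finally).

/namonaz/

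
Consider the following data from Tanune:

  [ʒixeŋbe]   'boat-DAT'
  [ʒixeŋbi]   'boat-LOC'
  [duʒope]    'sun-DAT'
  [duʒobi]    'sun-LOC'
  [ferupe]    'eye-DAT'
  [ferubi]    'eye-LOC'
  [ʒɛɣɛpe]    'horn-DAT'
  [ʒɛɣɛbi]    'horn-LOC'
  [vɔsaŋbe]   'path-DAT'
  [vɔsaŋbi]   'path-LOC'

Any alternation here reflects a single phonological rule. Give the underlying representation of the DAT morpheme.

The DAT suffix surfaces as [-be] and [-pe], depending on the final segment of the stem.
By contrast the LOC suffix keeps its initial [b] throughout — that segment must be underlying.
So the underlying form is /-pe/, and voiceless stops become voiced after a nasal.

/-pe/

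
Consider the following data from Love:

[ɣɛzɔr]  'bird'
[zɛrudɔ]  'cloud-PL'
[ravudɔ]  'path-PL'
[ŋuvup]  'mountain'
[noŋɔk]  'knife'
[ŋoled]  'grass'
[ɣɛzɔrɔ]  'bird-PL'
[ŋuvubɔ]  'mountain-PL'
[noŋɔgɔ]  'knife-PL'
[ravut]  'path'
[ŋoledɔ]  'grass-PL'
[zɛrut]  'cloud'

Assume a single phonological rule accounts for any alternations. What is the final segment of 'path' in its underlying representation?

/t/

The stem for 'path' ends in [d] in [ravudɔ] but [t] in [ravut].
Compare 'grass', with invariant [d] in [ŋoledɔ] and [ŋoled]: an analysis with underlying /d/ and a rule producing [t] in isolation would wrongly predict alternation here too.
So /t/ is underlying, and a rule of intervocalic voicing — voiceless stops become voiced between vowels — gives [d].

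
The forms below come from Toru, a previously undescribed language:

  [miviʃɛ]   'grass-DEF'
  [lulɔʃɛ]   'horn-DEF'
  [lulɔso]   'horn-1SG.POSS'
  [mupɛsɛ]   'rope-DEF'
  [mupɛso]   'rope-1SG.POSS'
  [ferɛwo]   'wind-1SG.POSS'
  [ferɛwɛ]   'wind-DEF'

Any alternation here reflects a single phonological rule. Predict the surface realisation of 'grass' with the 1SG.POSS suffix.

In [lulɔso] and [lulɔʃɛ] the final segment of 'horn' alternates: [s] ~ [ʃ].
If /s/ were underlying and a rule turned it into [ʃ] before the DEF suffix, 'rope' would also alternate; but it has [s] in both [mupɛso] and [mupɛsɛ].
So /ʃ/ is underlying, and a rule of depalatalization — palato-alveolar /ʃ/ becomes [s] when no front vowel follows — gives [s].
The one attested form of 'grass', [miviʃɛ], shows underlying /miviʃ/. Applying the same rule when no front vowel follows gives [miviso].

[miviso]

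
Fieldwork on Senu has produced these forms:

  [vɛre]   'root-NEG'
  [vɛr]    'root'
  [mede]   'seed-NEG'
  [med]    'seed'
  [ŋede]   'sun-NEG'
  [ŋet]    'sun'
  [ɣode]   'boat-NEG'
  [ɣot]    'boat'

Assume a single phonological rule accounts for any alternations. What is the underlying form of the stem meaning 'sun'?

/ŋet/

In [ŋede] and [ŋet] the final segment of 'sun' alternates: [d] ~ [t].
The stem 'seed' ([mede], [med]) shows [d] unchanged in both environments, so [d] cannot be basic with [t] derived in isolation.
So /t/ is underlying, and a rule of intervocalic voicing — voiceless stops become voiced between vowels — gives [d].
So 'sun' = /ŋet/.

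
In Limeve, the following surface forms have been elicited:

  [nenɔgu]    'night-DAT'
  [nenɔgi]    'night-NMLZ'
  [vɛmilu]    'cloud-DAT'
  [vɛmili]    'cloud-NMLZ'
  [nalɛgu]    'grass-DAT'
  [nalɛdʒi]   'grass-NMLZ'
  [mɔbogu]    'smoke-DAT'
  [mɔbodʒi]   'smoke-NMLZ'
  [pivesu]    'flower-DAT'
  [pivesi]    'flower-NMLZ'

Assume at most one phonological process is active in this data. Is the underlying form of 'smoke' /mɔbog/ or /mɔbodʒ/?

In [mɔbogu] and [mɔbodʒi] the final segment of 'smoke' alternates: [g] ~ [dʒ].
Compare 'night', with invariant [g] in [nenɔgu] and [nenɔgi]: an analysis with underlying /g/ and a rule producing [dʒ] before the NMLZ suffix would wrongly predict alternation here too.
So /dʒ/ is underlying, and a rule of depalatalization — palato-alveolar /dʒ/ becomes [g] when no front vowel follows — gives [g].

/mɔbodʒ/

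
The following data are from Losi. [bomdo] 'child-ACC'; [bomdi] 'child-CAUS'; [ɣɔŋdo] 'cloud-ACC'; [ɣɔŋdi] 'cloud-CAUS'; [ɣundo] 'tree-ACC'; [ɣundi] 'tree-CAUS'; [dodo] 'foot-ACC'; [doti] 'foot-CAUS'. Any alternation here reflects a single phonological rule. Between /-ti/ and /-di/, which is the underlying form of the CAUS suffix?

The CAUS suffix surfaces as [-di] and [-ti], depending on the final segment of the stem.
The ACC suffix, which begins with [d], is invariant after every stem; so [d] is not altered by any rule here.
So the underlying form is /-ti/, and voiceless stops become voiced after a nasal.

/-ti/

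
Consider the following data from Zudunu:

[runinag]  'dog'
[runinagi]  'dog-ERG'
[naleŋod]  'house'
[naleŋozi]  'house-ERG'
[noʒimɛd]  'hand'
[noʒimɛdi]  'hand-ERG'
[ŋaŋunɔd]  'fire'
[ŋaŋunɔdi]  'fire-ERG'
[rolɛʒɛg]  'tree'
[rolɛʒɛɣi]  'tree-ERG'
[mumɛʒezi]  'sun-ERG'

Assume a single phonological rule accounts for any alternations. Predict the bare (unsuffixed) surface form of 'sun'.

[mumɛʒed]

In [naleŋod] and [naleŋozi] the final segment of 'house' alternates: [d] ~ [z].
But 'hand' keeps [d] in both environments ([noʒimɛd], [noʒimɛdi]), so there is no rule changing /d/ to [z] before the ERG suffix.
The alternation reflects word-final hardening: voiced fricatives become stops word-finally. /z/ is underlying.
The one attested form of 'sun', [mumɛʒezi], shows underlying /mumɛʒez/. Applying the same rule word-finally gives [mumɛʒed].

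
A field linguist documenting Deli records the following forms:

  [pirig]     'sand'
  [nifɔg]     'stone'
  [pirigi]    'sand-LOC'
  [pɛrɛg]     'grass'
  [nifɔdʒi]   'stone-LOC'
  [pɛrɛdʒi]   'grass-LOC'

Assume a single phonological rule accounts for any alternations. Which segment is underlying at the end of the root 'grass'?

In [pɛrɛdʒi] and [pɛrɛg] the final segment of 'grass' alternates: [dʒ] ~ [g].
But 'sand' keeps [g] in both environments ([pirigi], [pirig]), so there is no rule changing /g/ to [dʒ] before the LOC suffix.
So /dʒ/ is underlying, and a rule of depalatalization — palato-alveolar /dʒ/ becomes [g] when no front vowel follows — gives [g].

/dʒ/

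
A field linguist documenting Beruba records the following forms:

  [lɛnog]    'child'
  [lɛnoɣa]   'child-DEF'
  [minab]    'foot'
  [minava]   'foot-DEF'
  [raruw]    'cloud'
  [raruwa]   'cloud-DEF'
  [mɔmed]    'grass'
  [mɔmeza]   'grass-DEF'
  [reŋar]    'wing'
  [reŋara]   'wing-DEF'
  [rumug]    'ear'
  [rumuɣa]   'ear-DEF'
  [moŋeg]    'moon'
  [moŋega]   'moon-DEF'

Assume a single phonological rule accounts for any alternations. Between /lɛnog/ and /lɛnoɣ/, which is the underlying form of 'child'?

'child' shows [g] ~ [ɣ] at the end of the stem ([lɛnog] vs [lɛnoɣa]).
Compare 'moon', with invariant [g] in [moŋeg] and [moŋega]: an analysis with underlying /g/ and a rule producing [ɣ] before the DEF suffix would wrongly predict alternation here too.
The alternation reflects word-final hardening: voiced fricatives become stops word-finally. /ɣ/ is underlying.

/lɛnoɣ/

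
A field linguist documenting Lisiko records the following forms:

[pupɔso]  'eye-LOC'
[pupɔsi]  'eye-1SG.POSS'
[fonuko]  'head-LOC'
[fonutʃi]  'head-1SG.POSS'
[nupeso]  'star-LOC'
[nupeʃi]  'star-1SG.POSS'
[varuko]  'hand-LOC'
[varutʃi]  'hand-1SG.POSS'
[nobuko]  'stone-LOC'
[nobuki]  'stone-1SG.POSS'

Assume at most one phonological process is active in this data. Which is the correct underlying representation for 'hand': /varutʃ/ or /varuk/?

/varutʃ/

The root 'hand' surfaces as [varuko] and [varutʃi], with a stem-final [k] ~ [tʃ] alternation.
Compare 'stone', with invariant [k] in [nobuko] and [nobuki]: an analysis with underlying /k/ and a rule producing [tʃ] before the 1SG.POSS suffix would wrongly predict alternation here too.
So /tʃ/ is underlying, and a rule of depalatalization — palato-alveolar /tʃ/ and /ʃ/ become [k] and [s] when no front vowel follows — gives [k].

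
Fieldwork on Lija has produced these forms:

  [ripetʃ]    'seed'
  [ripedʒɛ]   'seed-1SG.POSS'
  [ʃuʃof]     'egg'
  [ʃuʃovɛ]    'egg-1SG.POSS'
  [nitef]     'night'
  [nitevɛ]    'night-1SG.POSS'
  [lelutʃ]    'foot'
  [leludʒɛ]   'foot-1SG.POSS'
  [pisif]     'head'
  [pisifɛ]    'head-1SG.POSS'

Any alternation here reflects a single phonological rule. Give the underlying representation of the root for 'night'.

/nitev/

The stem for 'night' ends in [f] in [nitef] but [v] in [nitevɛ].
Compare 'head', with invariant [f] in [pisif] and [pisifɛ]: an analysis with underlying /f/ and a rule producing [v] before the 1SG.POSS suffix would wrongly predict alternation here too.
Therefore /v/ is basic and [f] is derived by word-final obstruent devoicing (voiced obstruents become voiceless word-finally).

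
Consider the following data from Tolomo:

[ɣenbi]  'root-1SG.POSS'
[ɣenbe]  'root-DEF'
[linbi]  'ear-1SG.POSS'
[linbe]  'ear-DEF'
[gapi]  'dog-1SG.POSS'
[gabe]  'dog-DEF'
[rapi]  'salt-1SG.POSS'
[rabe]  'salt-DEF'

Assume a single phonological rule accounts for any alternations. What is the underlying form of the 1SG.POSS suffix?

/-pi/

The 1SG.POSS suffix surfaces as [-bi] and [-pi], depending on the final segment of the stem.
By contrast the DEF suffix keeps its initial [b] throughout — that segment must be underlying.
So the underlying form is /-pi/, and voiceless stops become voiced after a nasal.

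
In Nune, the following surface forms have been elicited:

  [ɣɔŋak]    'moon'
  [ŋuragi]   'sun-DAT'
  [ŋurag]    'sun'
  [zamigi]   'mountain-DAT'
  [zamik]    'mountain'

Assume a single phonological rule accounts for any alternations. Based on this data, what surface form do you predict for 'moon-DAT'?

[ɣɔŋagi]

The stem for 'mountain' ends in [g] in [zamigi] but [k] in [zamik].
The stem 'sun' ([ŋuragi], [ŋurag]) shows [g] unchanged in both environments, so [g] cannot be basic with [k] derived in isolation.
The underlying segment must be /k/; voiceless stops become voiced between vowels, yielding [g] there.
From [ɣɔŋak] the stem 'moon' is /ɣɔŋak/; between vowels this yields [ɣɔŋagi].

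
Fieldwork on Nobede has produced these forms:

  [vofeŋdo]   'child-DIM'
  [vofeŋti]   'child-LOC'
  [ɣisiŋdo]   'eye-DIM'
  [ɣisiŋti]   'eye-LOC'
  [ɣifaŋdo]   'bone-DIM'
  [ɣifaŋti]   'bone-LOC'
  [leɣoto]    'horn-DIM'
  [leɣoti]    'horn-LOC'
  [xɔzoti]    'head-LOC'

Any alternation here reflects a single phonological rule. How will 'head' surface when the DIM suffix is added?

[xɔzoto]

The DIM suffix surfaces as [-do] and [-to], depending on the final segment of the stem.
By contrast the LOC suffix keeps its initial [t] throughout — that segment must be underlying.
The DIM suffix is therefore /-do/ underlyingly, with post-vocalic devoicing: voiced stops become voiceless after a vowel.
After 'head', which ends in a vowel, the suffix surfaces as [-to], giving [xɔzoto].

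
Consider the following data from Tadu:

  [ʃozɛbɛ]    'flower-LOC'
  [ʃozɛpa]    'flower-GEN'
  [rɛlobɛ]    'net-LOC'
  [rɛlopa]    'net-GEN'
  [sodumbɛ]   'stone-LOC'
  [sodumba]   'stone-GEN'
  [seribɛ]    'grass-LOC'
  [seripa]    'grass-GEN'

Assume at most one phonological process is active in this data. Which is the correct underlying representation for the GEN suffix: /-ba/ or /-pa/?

/-pa/

The GEN morpheme has two allomorphs, [-ba] and [-pa].
By contrast the LOC suffix keeps its initial [b] throughout — that segment must be underlying.
The GEN suffix is therefore /-pa/ underlyingly, with post-nasal voicing: voiceless stops become voiced after a nasal.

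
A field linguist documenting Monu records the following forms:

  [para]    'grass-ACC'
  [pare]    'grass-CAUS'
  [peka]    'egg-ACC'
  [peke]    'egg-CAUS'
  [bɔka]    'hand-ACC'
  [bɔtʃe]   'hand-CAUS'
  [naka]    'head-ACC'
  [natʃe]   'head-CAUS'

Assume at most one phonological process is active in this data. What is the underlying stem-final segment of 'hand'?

The stem for 'hand' ends in [k] in [bɔka] but [tʃ] in [bɔtʃe].
The stem 'egg' ([peka], [peke]) shows [k] unchanged in both environments, so [k] cannot be basic with [tʃ] derived before the CAUS suffix.
So /tʃ/ is underlying, and a rule of depalatalization — palato-alveolar /tʃ/ becomes [k] when no front vowel follows — gives [k].

/tʃ/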